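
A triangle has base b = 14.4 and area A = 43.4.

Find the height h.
A = ½·b·h  ⇒  h = 2A/b = 2·43.4/14.4 = 86.8/14.4 ≈ 6.02778

h = 6.028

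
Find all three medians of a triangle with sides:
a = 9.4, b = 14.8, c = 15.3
Median formula: m_a = ½√(2b² + 2c² − a²) (and cyclically). a² = 88.36, b² = 219.04, c² = 234.09.
m_a = ½√(2·219.04 + 2·234.09 − 88.36) = ½√817.9 ≈ ½·28.599 ≈ 14.2995
m_b = ½√(2·88.36 + 2·234.09 − 219.04) = ½√425.86 ≈ ½·20.6364 ≈ 10.3182
m_c = ½√(2·88.36 + 2·219.04 − 234.09) = ½√380.71 ≈ ½·19.5118 ≈ 9.7559

m_a = 14.3, m_b = 10.32, m_c = 9.756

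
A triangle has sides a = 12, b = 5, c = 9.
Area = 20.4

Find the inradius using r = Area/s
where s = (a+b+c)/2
s = (12 + 5 + 9)/2 = 26/2 = 13
r = Area/s = 20.4/13 ≈ 1.56923

r = 1.569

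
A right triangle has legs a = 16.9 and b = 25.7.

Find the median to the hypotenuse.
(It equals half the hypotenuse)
Hypotenuse c = √(a² + b²) = √(285.61 + 660.49) = √946.1 ≈ 30.7587
Median to hypotenuse = c/2 ≈ 30.7587/2 ≈ 15.3794

Median = 15.38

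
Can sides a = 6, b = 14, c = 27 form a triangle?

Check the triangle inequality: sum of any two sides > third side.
a + b vs c: 6 + 14 = 20 ≤ 27  ✗
a + c vs b: 6 + 27 = 33 > 14  ✓
b + c vs a: 14 + 27 = 41 > 6  ✓

No: 6 + 14 = 20 is not > 27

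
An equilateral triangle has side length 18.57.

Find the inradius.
r = Area/s with s the semi-perimeter.
Area = (√3/4)·18.57² = (√3/4)·344.8449 ≈ 0.433013·344.8449 ≈ 149.322
s = 3·18.57/2 = 27.855
r ≈ 149.322/27.855 ≈ 5.3607
(Equivalently r = side/(2√3) = 18.57/3.4641 ≈ 5.3607.)

r = 5.361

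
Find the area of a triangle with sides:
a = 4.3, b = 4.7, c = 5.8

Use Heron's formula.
s = (4.3 + 4.7 + 5.8)/2 = 14.8/2 = 7.4
s − a = 3.1, s − b = 2.7, s − c = 1.6
s(s−a)(s−b)(s−c) = 7.4·3.1·2.7·1.6 ≈ 99.1008
Area = √99.1008 ≈ 9.95494

Area = 9.955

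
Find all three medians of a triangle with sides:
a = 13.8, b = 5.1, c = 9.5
Median formula: m_a = ½√(2b² + 2c² − a²) (and cyclically). a² = 190.44, b² = 26.01, c² = 90.25.
m_a = ½√(2·26.01 + 2·90.25 − 190.44) = ½√42.08 ≈ ½·6.48691 ≈ 3.24345
m_b = ½√(2·190.44 + 2·90.25 − 26.01) = ½√535.37 ≈ ½·23.1381 ≈ 11.569
m_c = ½√(2·190.44 + 2·26.01 − 90.25) = ½√342.65 ≈ ½·18.5108 ≈ 9.2554

m_a = 3.243, m_b = 11.57, m_c = 9.255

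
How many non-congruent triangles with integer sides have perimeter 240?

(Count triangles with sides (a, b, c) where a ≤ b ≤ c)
Let a ≤ b ≤ c with a + b + c = 240. The only binding inequality is a + b > c, i.e. 240 − c > c, so c < 240/2; and c ≥ 240/3 since c is the largest side.
So 80 ≤ c ≤ 119. For each c, b runs from ⌈(240 − c)/2⌉ up to c (then a = 240 − b − c satisfies 1 ≤ a ≤ b automatically), giving c − ⌈(240 − c)/2⌉ + 1 choices.
Summing over c: 1 + 2 + 4 + 5 + … + 58 + 59  (40 terms, c = 80, …, 119) = 1200
Check (closed form: nearest integer to p²/48 for even p, (p+3)²/48 for odd p): 240²/48 = 57600/48 ≈ 1200.00 → 1200

1200 triangles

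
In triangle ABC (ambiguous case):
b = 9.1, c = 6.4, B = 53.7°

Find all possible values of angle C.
b/sin(B) = c/sin(C)  ⇒  sin(C) = c·sin(B)/b = 6.4·sin(53.7°)/9.1
sin(53.7°) ≈ 0.805928
sin(C) ≈ 6.4·0.805928/9.1 ≈ 5.15794/9.1 ≈ 0.566807
Candidate 1: C₁ = arcsin(0.566807) ≈ 34.5278°  →  A = 180° − 53.7° − 34.5278° ≈ 91.7722° > 0, valid
Candidate 2: C₂ = 180° − C₁ ≈ 145.472°  →  A = 180° − 53.7° − 145.472° ≈ -19.1722° ≤ 0, not a valid triangle

C = 34.53° (one solution)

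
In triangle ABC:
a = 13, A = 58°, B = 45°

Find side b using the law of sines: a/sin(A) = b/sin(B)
a/sin(A) = b/sin(B)  ⇒  b = a·sin(B)/sin(A) = 13·sin(45°)/sin(58°)
sin(45°) ≈ 0.707107, sin(58°) ≈ 0.848048
b ≈ 13·0.707107/0.848048 ≈ 9.19239/0.848048 ≈ 10.8395

b = 10.84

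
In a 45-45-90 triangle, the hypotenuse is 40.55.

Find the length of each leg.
In a 45-45-90 triangle hypotenuse = leg·√2, so leg = hypotenuse/√2.
Leg = 40.55/√2 ≈ 40.55/1.41421 ≈ 28.6732

Each leg = 28.67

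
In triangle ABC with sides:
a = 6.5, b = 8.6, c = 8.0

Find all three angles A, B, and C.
Law of cosines for each angle (a² = 42.25, b² = 73.96, c² = 64):
cos(A) = (b² + c² − a²)/(2bc) = (73.96 + 64 − 42.25)/(2·8.6·8.0) = 95.71/137.6 ≈ 0.695567  ⇒  A ≈ 45.9276°
cos(B) = (a² + c² − b²)/(2ac) = (42.25 + 64 − 73.96)/(2·6.5·8.0) = 32.29/104 ≈ 0.310481  ⇒  B ≈ 71.9118°
cos(C) = (a² + b² − c²)/(2ab) = (42.25 + 73.96 − 64)/(2·6.5·8.6) = 52.21/111.8 ≈ 0.466995  ⇒  C ≈ 62.1606°
Check: A + B + C ≈ 180°

A = 45.93°, B = 71.91°, C = 62.16°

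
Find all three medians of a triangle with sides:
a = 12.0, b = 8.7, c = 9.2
Median formula: m_a = ½√(2b² + 2c² − a²) (and cyclically). a² = 144, b² = 75.69, c² = 84.64.
m_a = ½√(2·75.69 + 2·84.64 − 144) = ½√176.66 ≈ ½·13.2914 ≈ 6.64568
m_b = ½√(2·144 + 2·84.64 − 75.69) = ½√381.59 ≈ ½·19.5343 ≈ 9.76716
m_c = ½√(2·144 + 2·75.69 − 84.64) = ½√354.74 ≈ ½·18.8345 ≈ 9.41727

m_a = 6.646, m_b = 9.767, m_c = 9.417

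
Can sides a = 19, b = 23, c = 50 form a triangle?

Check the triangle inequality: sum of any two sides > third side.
a + b vs c: 19 + 23 = 42 ≤ 50  ✗
a + c vs b: 19 + 50 = 69 > 23  ✓
b + c vs a: 23 + 50 = 73 > 19  ✓

No: 19 + 23 = 42 is not > 50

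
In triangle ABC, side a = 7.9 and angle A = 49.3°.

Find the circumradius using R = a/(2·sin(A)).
R = a/(2·sin(A)) = 7.9/(2·sin(49.3°))
sin(49.3°) ≈ 0.758134
R ≈ 7.9/(2·0.758134) = 7.9/1.51627 ≈ 5.21016

R = 5.21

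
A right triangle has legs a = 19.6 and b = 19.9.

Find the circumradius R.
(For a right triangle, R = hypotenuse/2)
Hypotenuse c = √(a² + b²) = √(384.16 + 396.01) = √780.17 ≈ 27.9315
R = c/2 ≈ 27.9315/2 ≈ 13.9658

R = 13.97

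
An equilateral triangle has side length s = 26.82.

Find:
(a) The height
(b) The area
(a) The height splits the triangle into two 30-60-90 halves: h = s·√3/2 = 26.82·1.73205/2 ≈ 46.4536/2 ≈ 23.2268
(b) Area = (√3/4)·s² = (√3/4)·26.82² = (√3/4)·719.3124 ≈ 0.433013·719.3124 ≈ 311.471

Height = 23.23, Area = 311.5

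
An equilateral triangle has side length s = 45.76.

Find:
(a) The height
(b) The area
(a) The height splits the triangle into two 30-60-90 halves: h = s·√3/2 = 45.76·1.73205/2 ≈ 79.2586/2 ≈ 39.6293
(b) Area = (√3/4)·s² = (√3/4)·45.76² = (√3/4)·2093.9776 ≈ 0.433013·2093.9776 ≈ 906.719

Height = 39.63, Area = 906.7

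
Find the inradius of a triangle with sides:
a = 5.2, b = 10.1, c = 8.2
r = Area/s where s is the semi-perimeter.
s = (5.2 + 10.1 + 8.2)/2 = 23.5/2 = 11.75
Area = √(s(s−a)(s−b)(s−c)) = √(11.75·6.55·1.65·3.55) ≈ √450.808 ≈ 21.2322
r ≈ 21.2322/11.75 ≈ 1.807

r = 1.807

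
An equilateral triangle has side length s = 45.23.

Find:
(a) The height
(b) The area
(a) The height splits the triangle into two 30-60-90 halves: h = s·√3/2 = 45.23·1.73205/2 ≈ 78.3407/2 ≈ 39.1703
(b) Area = (√3/4)·s² = (√3/4)·45.23² = (√3/4)·2045.7529 ≈ 0.433013·2045.7529 ≈ 885.837

Height = 39.17, Area = 885.8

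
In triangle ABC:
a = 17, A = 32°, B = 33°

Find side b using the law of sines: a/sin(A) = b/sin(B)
a/sin(A) = b/sin(B)  ⇒  b = a·sin(B)/sin(A) = 17·sin(33°)/sin(32°)
sin(33°) ≈ 0.544639, sin(32°) ≈ 0.529919
b ≈ 17·0.544639/0.529919 ≈ 9.25886/0.529919 ≈ 17.4722

b = 17.47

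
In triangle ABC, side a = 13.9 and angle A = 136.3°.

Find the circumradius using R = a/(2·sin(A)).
R = a/(2·sin(A)) = 13.9/(2·sin(136.3°))
sin(136.3°) ≈ 0.690882
R ≈ 13.9/(2·0.690882) = 13.9/1.38176 ≈ 10.0596

R = 10.06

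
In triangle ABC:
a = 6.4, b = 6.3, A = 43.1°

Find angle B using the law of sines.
a/sin(A) = b/sin(B)  ⇒  sin(B) = b·sin(A)/a = 6.3·sin(43.1°)/6.4
sin(43.1°) ≈ 0.683274
sin(B) ≈ 6.3·0.683274/6.4 ≈ 4.30462/6.4 ≈ 0.672598
B = arcsin(0.672598) ≈ 42.2679°
(Since b ≤ a we need B ≤ A, so the obtuse alternative 180° − 42.2679° ≈ 137.732° is rejected.)

B = 42.27°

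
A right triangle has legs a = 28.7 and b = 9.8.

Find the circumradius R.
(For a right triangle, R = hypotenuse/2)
Hypotenuse c = √(a² + b²) = √(823.69 + 96.04) = √919.73 ≈ 30.3271
R = c/2 ≈ 30.3271/2 ≈ 15.1635

R = 15.16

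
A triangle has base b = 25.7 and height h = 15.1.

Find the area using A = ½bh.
A = ½·b·h = ½·25.7·15.1 = ½·388.07 = 194.035

Area = 194.035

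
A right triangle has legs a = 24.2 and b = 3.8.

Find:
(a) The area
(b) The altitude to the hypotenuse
(a) The legs are perpendicular, so Area = ½·a·b = ½·24.2·3.8 = ½·91.96 = 45.98
(b) Hypotenuse c = √(a² + b²) = √(585.64 + 14.44) = √600.08 ≈ 24.4965
    Area = ½·c·h_c  ⇒  h_c = 2·Area/c = 91.96/24.4965 ≈ 3.754

Area = 45.98, h_c = 3.754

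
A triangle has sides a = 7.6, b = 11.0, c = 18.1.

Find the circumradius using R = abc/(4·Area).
First find the area with Heron's formula.
s = (7.6 + 11.0 + 18.1)/2 = 18.35
Area = √(s(s−a)(s−b)(s−c)) = √(18.35·10.75·7.35·0.25) ≈ √362.47 ≈ 19.0386
abc = 7.6·11.0·18.1 = 1513.16
R = abc/(4·Area) ≈ 1513.16/(4·19.0386) = 1513.16/76.1546 ≈ 19.8696

R = 19.87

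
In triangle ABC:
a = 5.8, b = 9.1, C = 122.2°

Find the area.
Two sides and the included angle (SAS): A = ½·a·b·sin(C) = ½·5.8·9.1·sin(122.2°)
sin(122.2°) ≈ 0.846193
A ≈ ½·52.78·0.846193 = 26.39·0.846193 ≈ 22.331

Area = 22.33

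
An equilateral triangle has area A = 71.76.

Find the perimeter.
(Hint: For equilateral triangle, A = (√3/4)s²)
A = (√3/4)s²  ⇒  s² = 4A/√3 = 4·71.76/√3 = 287.04/1.73205 ≈ 165.723
s ≈ √165.723 ≈ 12.8733
Perimeter = 3s ≈ 3·12.8733 ≈ 38.62

Perimeter = 38.62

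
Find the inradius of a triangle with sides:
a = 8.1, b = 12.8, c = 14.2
r = Area/s where s is the semi-perimeter.
s = (8.1 + 12.8 + 14.2)/2 = 35.1/2 = 17.55
Area = √(s(s−a)(s−b)(s−c)) = √(17.55·9.45·4.75·3.35) ≈ √2639.05 ≈ 51.3717
r ≈ 51.3717/17.55 ≈ 2.92716

r = 2.927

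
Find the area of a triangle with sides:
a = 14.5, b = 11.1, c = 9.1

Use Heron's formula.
s = (14.5 + 11.1 + 9.1)/2 = 34.7/2 = 17.35
s − a = 2.85, s − b = 6.25, s − c = 8.25
s(s−a)(s−b)(s−c) = 17.35·2.85·6.25·8.25 ≈ 2549.64
Area = √2549.64 ≈ 50.4939

Area = 50.49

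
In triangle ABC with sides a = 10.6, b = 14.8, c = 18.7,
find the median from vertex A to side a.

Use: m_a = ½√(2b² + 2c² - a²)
m_a = ½√(2·14.8² + 2·18.7² − 10.6²) = ½√(2·219.04 + 2·349.69 − 112.36) = ½√(438.08 + 699.38 − 112.36) = ½√1025.1
√1025.1 ≈ 32.0172, so m_a ≈ 16.0086

m_a = 16.01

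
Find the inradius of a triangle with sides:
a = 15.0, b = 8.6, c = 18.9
r = Area/s where s is the semi-perimeter.
s = (15.0 + 8.6 + 18.9)/2 = 42.5/2 = 21.25
Area = √(s(s−a)(s−b)(s−c)) = √(21.25·6.25·12.65·2.35) ≈ √3948.18 ≈ 62.8346
r ≈ 62.8346/21.25 ≈ 2.95692

r = 2.957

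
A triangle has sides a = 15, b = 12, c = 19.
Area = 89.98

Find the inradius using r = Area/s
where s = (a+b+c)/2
s = (15 + 12 + 19)/2 = 46/2 = 23
r = Area/s = 89.98/23 ≈ 3.91217

r = 3.912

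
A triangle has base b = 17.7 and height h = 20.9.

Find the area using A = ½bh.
A = ½·b·h = ½·17.7·20.9 = ½·369.93 = 184.965

Area = 184.965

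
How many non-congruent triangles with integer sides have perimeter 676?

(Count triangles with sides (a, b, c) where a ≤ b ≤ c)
Let a ≤ b ≤ c with a + b + c = 676. The only binding inequality is a + b > c, i.e. 676 − c > c, so c < 676/2; and c ≥ 676/3 since c is the largest side.
So 226 ≤ c ≤ 337. For each c, b runs from ⌈(676 − c)/2⌉ up to c (then a = 676 − b − c satisfies 1 ≤ a ≤ b automatically), giving c − ⌈(676 − c)/2⌉ + 1 choices.
Summing over c: 2 + 3 + 5 + 6 + … + 167 + 168  (112 terms, c = 226, …, 337) = 9520
Check (closed form: nearest integer to p²/48 for even p, (p+3)²/48 for odd p): 676²/48 = 456976/48 ≈ 9520.33 → 9520

9520 triangles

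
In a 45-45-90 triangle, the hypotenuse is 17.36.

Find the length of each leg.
In a 45-45-90 triangle hypotenuse = leg·√2, so leg = hypotenuse/√2.
Leg = 17.36/√2 ≈ 17.36/1.41421 ≈ 12.2754

Each leg = 12.28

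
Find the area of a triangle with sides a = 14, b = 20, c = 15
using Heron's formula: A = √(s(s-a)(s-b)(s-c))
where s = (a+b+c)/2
s = (14 + 20 + 15)/2 = 49/2 = 24.5
s − a = 10.5, s − b = 4.5, s − c = 9.5
s(s−a)(s−b)(s−c) = 24.5·10.5·4.5·9.5 = 10997.4375
Area = √10997.4375 ≈ 104.869

s = 24.5, Area = 104.9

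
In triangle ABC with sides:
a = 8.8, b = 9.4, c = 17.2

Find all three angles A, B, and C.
Law of cosines for each angle (a² = 77.44, b² = 88.36, c² = 295.84):
cos(A) = (b² + c² − a²)/(2bc) = (88.36 + 295.84 − 77.44)/(2·9.4·17.2) = 306.76/323.36 ≈ 0.948664  ⇒  A ≈ 18.4384°
cos(B) = (a² + c² − b²)/(2ac) = (77.44 + 295.84 − 88.36)/(2·8.8·17.2) = 284.92/302.72 ≈ 0.9412  ⇒  B ≈ 19.746°
cos(C) = (a² + b² − c²)/(2ab) = (77.44 + 88.36 − 295.84)/(2·8.8·9.4) = -130.04/165.44 ≈ -0.786025  ⇒  C ≈ 141.816°
Check: A + B + C ≈ 180°

A = 18.44°, B = 19.75°, C = 141.8°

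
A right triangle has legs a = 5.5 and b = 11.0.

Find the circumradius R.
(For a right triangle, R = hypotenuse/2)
Hypotenuse c = √(a² + b²) = √(30.25 + 121) = √151.25 ≈ 12.2984
R = c/2 ≈ 12.2984/2 ≈ 6.14919

R = 6.149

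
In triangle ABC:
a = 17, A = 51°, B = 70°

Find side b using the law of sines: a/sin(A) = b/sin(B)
a/sin(A) = b/sin(B)  ⇒  b = a·sin(B)/sin(A) = 17·sin(70°)/sin(51°)
sin(70°) ≈ 0.939693, sin(51°) ≈ 0.777146
b ≈ 17·0.939693/0.777146 ≈ 15.9748/0.777146 ≈ 20.5557

b = 20.56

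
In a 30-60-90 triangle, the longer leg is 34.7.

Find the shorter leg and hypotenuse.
In a 30-60-90 triangle the sides are in ratio 1 : √3 : 2, so short leg = long leg/√3 and hypotenuse = 2·(short leg).
Short leg = 34.7/√3 ≈ 34.7/1.73205 ≈ 20.0341
Hypotenuse = 2·20.0341 ≈ 40.0681

Short leg = 20.03, Hypotenuse = 40.07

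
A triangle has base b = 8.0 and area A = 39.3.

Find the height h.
A = ½·b·h  ⇒  h = 2A/b = 2·39.3/8.0 = 78.6/8.0 ≈ 9.825

h = 9.825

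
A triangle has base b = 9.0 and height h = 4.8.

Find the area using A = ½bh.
A = ½·b·h = ½·9.0·4.8 = ½·43.2 = 21.6

Area = 21.6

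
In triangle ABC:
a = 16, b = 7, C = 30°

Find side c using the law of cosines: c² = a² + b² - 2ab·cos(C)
c² = 16² + 7² − 2·16·7·cos(30°)
cos(30°) ≈ 0.866025
c² ≈ 256 + 49 − 224·(0.866025) ≈ 305 − 193.99 ≈ 111.01
c ≈ √111.01 ≈ 10.5361

c = 10.54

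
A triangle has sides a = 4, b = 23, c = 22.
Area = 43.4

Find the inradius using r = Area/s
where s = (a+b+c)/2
s = (4 + 23 + 22)/2 = 49/2 = 24.5
r = Area/s = 43.4/24.5 ≈ 1.77143

r = 1.771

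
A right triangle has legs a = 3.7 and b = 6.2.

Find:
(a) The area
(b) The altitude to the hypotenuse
(a) The legs are perpendicular, so Area = ½·a·b = ½·3.7·6.2 = ½·22.94 = 11.47
(b) Hypotenuse c = √(a² + b²) = √(13.69 + 38.44) = √52.13 ≈ 7.22011
    Area = ½·c·h_c  ⇒  h_c = 2·Area/c = 22.94/7.22011 ≈ 3.17724

Area = 11.47, h_c = 3.177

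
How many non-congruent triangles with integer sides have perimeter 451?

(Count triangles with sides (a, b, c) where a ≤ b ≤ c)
Let a ≤ b ≤ c with a + b + c = 451. The only binding inequality is a + b > c, i.e. 451 − c > c, so c < 451/2; and c ≥ 451/3 since c is the largest side.
So 151 ≤ c ≤ 225. For each c, b runs from ⌈(451 − c)/2⌉ up to c (then a = 451 − b − c satisfies 1 ≤ a ≤ b automatically), giving c − ⌈(451 − c)/2⌉ + 1 choices.
Summing over c: 2 + 3 + 5 + 6 + … + 111 + 113  (75 terms, c = 151, …, 225) = 4294
Check (closed form: nearest integer to p²/48 for even p, (p+3)²/48 for odd p): (451+3)²/48 = 454²/48 = 206116/48 ≈ 4294.08 → 4294

4294 triangles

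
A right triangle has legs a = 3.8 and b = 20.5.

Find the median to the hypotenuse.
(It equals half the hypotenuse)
Hypotenuse c = √(a² + b²) = √(14.44 + 420.25) = √434.69 ≈ 20.8492
Median to hypotenuse = c/2 ≈ 20.8492/2 ≈ 10.4246

Median = 10.42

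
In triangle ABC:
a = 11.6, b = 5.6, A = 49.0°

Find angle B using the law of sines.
a/sin(A) = b/sin(B)  ⇒  sin(B) = b·sin(A)/a = 5.6·sin(49.0°)/11.6
sin(49.0°) ≈ 0.75471
sin(B) ≈ 5.6·0.75471/11.6 ≈ 4.22637/11.6 ≈ 0.364343
B = arcsin(0.364343) ≈ 21.3671°
(Since b ≤ a we need B ≤ A, so the obtuse alternative 180° − 21.3671° ≈ 158.633° is rejected.)

B = 21.37°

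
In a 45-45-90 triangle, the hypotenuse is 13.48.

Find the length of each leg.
In a 45-45-90 triangle hypotenuse = leg·√2, so leg = hypotenuse/√2.
Leg = 13.48/√2 ≈ 13.48/1.41421 ≈ 9.5318

Each leg = 9.532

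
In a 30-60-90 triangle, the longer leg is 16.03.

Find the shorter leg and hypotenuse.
In a 30-60-90 triangle the sides are in ratio 1 : √3 : 2, so short leg = long leg/√3 and hypotenuse = 2·(short leg).
Short leg = 16.03/√3 ≈ 16.03/1.73205 ≈ 9.25492
Hypotenuse = 2·9.25492 ≈ 18.5098

Short leg = 9.255, Hypotenuse = 18.51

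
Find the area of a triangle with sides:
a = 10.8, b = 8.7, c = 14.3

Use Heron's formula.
s = (10.8 + 8.7 + 14.3)/2 = 33.8/2 = 16.9
s − a = 6.1, s − b = 8.2, s − c = 2.6
s(s−a)(s−b)(s−c) = 16.9·6.1·8.2·2.6 ≈ 2197.88
Area = √2197.88 ≈ 46.8815

Area = 46.88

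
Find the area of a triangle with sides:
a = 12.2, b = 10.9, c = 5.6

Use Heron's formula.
s = (12.2 + 10.9 + 5.6)/2 = 28.7/2 = 14.35
s − a = 2.15, s − b = 3.45, s − c = 8.75
s(s−a)(s−b)(s−c) = 14.35·2.15·3.45·8.75 ≈ 931.36
Area = √931.36 ≈ 30.5182

Area = 30.52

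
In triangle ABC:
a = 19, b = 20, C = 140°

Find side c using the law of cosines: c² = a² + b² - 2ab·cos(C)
c² = 19² + 20² − 2·19·20·cos(140°)
cos(140°) ≈ -0.766044
c² ≈ 361 + 400 − 760·(-0.766044) ≈ 761 + 582.194 ≈ 1343.19
c ≈ √1343.19 ≈ 36.6496

c = 36.65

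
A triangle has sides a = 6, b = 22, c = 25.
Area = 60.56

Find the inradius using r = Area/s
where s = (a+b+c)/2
s = (6 + 22 + 25)/2 = 53/2 = 26.5
r = Area/s = 60.56/26.5 ≈ 2.28528

r = 2.285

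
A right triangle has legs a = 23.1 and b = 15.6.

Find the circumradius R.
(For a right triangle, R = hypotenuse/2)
Hypotenuse c = √(a² + b²) = √(533.61 + 243.36) = √776.97 ≈ 27.8742
R = c/2 ≈ 27.8742/2 ≈ 13.9371

R = 13.94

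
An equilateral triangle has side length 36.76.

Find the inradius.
r = Area/s with s the semi-perimeter.
Area = (√3/4)·36.76² = (√3/4)·1351.2976 ≈ 0.433013·1351.2976 ≈ 585.129
s = 3·36.76/2 = 55.14
r ≈ 585.129/55.14 ≈ 10.6117
(Equivalently r = side/(2√3) = 36.76/3.4641 ≈ 10.6117.)

r = 10.61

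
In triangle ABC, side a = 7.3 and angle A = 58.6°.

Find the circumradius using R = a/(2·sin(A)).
R = a/(2·sin(A)) = 7.3/(2·sin(58.6°))
sin(58.6°) ≈ 0.853551
R ≈ 7.3/(2·0.853551) = 7.3/1.7071 ≈ 4.27625

R = 4.276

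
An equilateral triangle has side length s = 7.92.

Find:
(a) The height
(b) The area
(a) The height splits the triangle into two 30-60-90 halves: h = s·√3/2 = 7.92·1.73205/2 ≈ 13.7178/2 ≈ 6.85892
(b) Area = (√3/4)·s² = (√3/4)·7.92² = (√3/4)·62.7264 ≈ 0.433013·62.7264 ≈ 27.1613

Height = 6.859, Area = 27.16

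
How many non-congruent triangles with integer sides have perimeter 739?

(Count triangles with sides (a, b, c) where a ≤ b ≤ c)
Let a ≤ b ≤ c with a + b + c = 739. The only binding inequality is a + b > c, i.e. 739 − c > c, so c < 739/2; and c ≥ 739/3 since c is the largest side.
So 247 ≤ c ≤ 369. For each c, b runs from ⌈(739 − c)/2⌉ up to c (then a = 739 − b − c satisfies 1 ≤ a ≤ b automatically), giving c − ⌈(739 − c)/2⌉ + 1 choices.
Summing over c: 2 + 3 + 5 + 6 + … + 183 + 185  (123 terms, c = 247, …, 369) = 11470
Check (closed form: nearest integer to p²/48 for even p, (p+3)²/48 for odd p): (739+3)²/48 = 742²/48 = 550564/48 ≈ 11470.08 → 11470

11470 triangles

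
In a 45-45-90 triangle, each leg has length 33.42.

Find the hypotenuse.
In a 45-45-90 triangle the sides are in ratio 1 : 1 : √2, so hypotenuse = leg·√2.
Hypotenuse = 33.42·√2 ≈ 33.42·1.41421 ≈ 47.263

Hypotenuse = 33.42√2 = 47.26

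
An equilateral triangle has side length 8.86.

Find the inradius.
r = Area/s with s the semi-perimeter.
Area = (√3/4)·8.86² = (√3/4)·78.4996 ≈ 0.433013·78.4996 ≈ 33.9913
s = 3·8.86/2 = 13.29
r ≈ 33.9913/13.29 ≈ 2.55766
(Equivalently r = side/(2√3) = 8.86/3.4641 ≈ 2.55766.)

r = 2.558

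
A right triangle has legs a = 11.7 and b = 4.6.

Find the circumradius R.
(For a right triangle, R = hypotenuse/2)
Hypotenuse c = √(a² + b²) = √(136.89 + 21.16) = √158.05 ≈ 12.5718
R = c/2 ≈ 12.5718/2 ≈ 6.2859

R = 6.286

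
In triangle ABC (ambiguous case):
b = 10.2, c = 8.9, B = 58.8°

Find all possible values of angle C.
b/sin(B) = c/sin(C)  ⇒  sin(C) = c·sin(B)/b = 8.9·sin(58.8°)/10.2
sin(58.8°) ≈ 0.855364
sin(C) ≈ 8.9·0.855364/10.2 ≈ 7.61274/10.2 ≈ 0.746347
Candidate 1: C₁ = arcsin(0.746347) ≈ 48.2749°  →  A = 180° − 58.8° − 48.2749° ≈ 72.9251° > 0, valid
Candidate 2: C₂ = 180° − C₁ ≈ 131.725°  →  A = 180° − 58.8° − 131.725° ≈ -10.5251° ≤ 0, not a valid triangle

C = 48.27° (one solution)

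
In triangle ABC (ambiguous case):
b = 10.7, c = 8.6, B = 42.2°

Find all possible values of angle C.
b/sin(B) = c/sin(C)  ⇒  sin(C) = c·sin(B)/b = 8.6·sin(42.2°)/10.7
sin(42.2°) ≈ 0.671721
sin(C) ≈ 8.6·0.671721/10.7 ≈ 5.7768/10.7 ≈ 0.539888
Candidate 1: C₁ = arcsin(0.539888) ≈ 32.676°  →  A = 180° − 42.2° − 32.676° ≈ 105.124° > 0, valid
Candidate 2: C₂ = 180° − C₁ ≈ 147.324°  →  A = 180° − 42.2° − 147.324° ≈ -9.524° ≤ 0, not a valid triangle

C = 32.68° (one solution)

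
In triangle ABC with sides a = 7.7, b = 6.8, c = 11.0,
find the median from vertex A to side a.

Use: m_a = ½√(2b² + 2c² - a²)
m_a = ½√(2·6.8² + 2·11.0² − 7.7²) = ½√(2·46.24 + 2·121 − 59.29) = ½√(92.48 + 242 − 59.29) = ½√275.19
√275.19 ≈ 16.5889, so m_a ≈ 8.29443

m_a = 8.294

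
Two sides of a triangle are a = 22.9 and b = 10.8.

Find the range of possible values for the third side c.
Triangle inequality: |a − b| < c < a + b
|a − b| = |22.9 − 10.8| = 12.1
a + b = 22.9 + 10.8 = 33.7

12.1 < c < 33.7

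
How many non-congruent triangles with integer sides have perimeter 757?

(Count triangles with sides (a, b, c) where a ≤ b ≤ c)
Let a ≤ b ≤ c with a + b + c = 757. The only binding inequality is a + b > c, i.e. 757 − c > c, so c < 757/2; and c ≥ 757/3 since c is the largest side.
So 253 ≤ c ≤ 378. For each c, b runs from ⌈(757 − c)/2⌉ up to c (then a = 757 − b − c satisfies 1 ≤ a ≤ b automatically), giving c − ⌈(757 − c)/2⌉ + 1 choices.
Summing over c: 2 + 3 + 5 + 6 + … + 188 + 189  (126 terms, c = 253, …, 378) = 12033
Check (closed form: nearest integer to p²/48 for even p, (p+3)²/48 for odd p): (757+3)²/48 = 760²/48 = 577600/48 ≈ 12033.33 → 12033

12033 triangles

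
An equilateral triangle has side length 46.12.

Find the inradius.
r = Area/s with s the semi-perimeter.
Area = (√3/4)·46.12² = (√3/4)·2127.0544 ≈ 0.433013·2127.0544 ≈ 921.042
s = 3·46.12/2 = 69.18
r ≈ 921.042/69.18 ≈ 13.3137
(Equivalently r = side/(2√3) = 46.12/3.4641 ≈ 13.3137.)

r = 13.31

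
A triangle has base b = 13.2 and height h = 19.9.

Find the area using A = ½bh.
A = ½·b·h = ½·13.2·19.9 = ½·262.68 = 131.34

Area = 131.34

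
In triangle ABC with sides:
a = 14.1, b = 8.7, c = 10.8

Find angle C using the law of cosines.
c² = a² + b² − 2ab·cos(C)  ⇒  cos(C) = (a² + b² − c²)/(2ab)
cos(C) = (14.1² + 8.7² − 10.8²)/(2·14.1·8.7) = (198.81 + 75.69 − 116.64)/245.34 = 157.86/245.34 ≈ 0.643434
C = arccos(0.643434) ≈ 49.9517°

C = 49.95°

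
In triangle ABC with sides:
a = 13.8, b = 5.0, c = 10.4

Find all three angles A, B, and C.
Law of cosines for each angle (a² = 190.44, b² = 25, c² = 108.16):
cos(A) = (b² + c² − a²)/(2bc) = (25 + 108.16 − 190.44)/(2·5.0·10.4) = -57.28/104 ≈ -0.550769  ⇒  A ≈ 123.42°
cos(B) = (a² + c² − b²)/(2ac) = (190.44 + 108.16 − 25)/(2·13.8·10.4) = 273.6/287.04 ≈ 0.953177  ⇒  B ≈ 17.6025°
cos(C) = (a² + b² − c²)/(2ab) = (190.44 + 25 − 108.16)/(2·13.8·5.0) = 107.28/138 ≈ 0.777391  ⇒  C ≈ 38.9777°
Check: A + B + C ≈ 180°

A = 123.4°, B = 17.6°, C = 38.98°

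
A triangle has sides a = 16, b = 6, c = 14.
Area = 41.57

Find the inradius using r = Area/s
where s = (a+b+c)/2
s = (16 + 6 + 14)/2 = 36/2 = 18
r = Area/s = 41.57/18 ≈ 2.30944

r = 2.309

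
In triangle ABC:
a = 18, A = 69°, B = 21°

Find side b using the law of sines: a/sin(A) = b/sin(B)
a/sin(A) = b/sin(B)  ⇒  b = a·sin(B)/sin(A) = 18·sin(21°)/sin(69°)
sin(21°) ≈ 0.358368, sin(69°) ≈ 0.93358
b ≈ 18·0.358368/0.93358 ≈ 6.45062/0.93358 ≈ 6.90955

b = 6.91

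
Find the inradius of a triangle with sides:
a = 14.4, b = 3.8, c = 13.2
r = Area/s where s is the semi-perimeter.
s = (14.4 + 3.8 + 13.2)/2 = 31.4/2 = 15.7
Area = √(s(s−a)(s−b)(s−c)) = √(15.7·1.3·11.9·2.5) ≈ √607.197 ≈ 24.6414
r ≈ 24.6414/15.7 ≈ 1.56951

r = 1.57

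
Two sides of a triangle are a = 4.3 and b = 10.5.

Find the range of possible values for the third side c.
Triangle inequality: |a − b| < c < a + b
|a − b| = |4.3 − 10.5| = 6.2
a + b = 4.3 + 10.5 = 14.8

6.2 < c < 14.8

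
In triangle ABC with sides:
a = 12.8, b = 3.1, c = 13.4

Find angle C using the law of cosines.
c² = a² + b² − 2ab·cos(C)  ⇒  cos(C) = (a² + b² − c²)/(2ab)
cos(C) = (12.8² + 3.1² − 13.4²)/(2·12.8·3.1) = (163.84 + 9.61 − 179.56)/79.36 = -6.11/79.36 ≈ -0.0769909
C = arccos(-0.0769909) ≈ 94.4156°

C = 94.42°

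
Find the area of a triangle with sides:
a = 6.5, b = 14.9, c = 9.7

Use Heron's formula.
s = (6.5 + 14.9 + 9.7)/2 = 31.1/2 = 15.55
s − a = 9.05, s − b = 0.65, s − c = 5.85
s(s−a)(s−b)(s−c) = 15.55·9.05·0.65·5.85 ≈ 535.116
Area = √535.116 ≈ 23.1326

Area = 23.13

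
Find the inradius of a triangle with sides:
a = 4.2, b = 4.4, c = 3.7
r = Area/s where s is the semi-perimeter.
s = (4.2 + 4.4 + 3.7)/2 = 12.3/2 = 6.15
Area = √(s(s−a)(s−b)(s−c)) = √(6.15·1.95·1.75·2.45) ≈ √51.4178 ≈ 7.17062
r ≈ 7.17062/6.15 ≈ 1.16596

r = 1.166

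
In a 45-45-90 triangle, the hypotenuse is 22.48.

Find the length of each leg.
In a 45-45-90 triangle hypotenuse = leg·√2, so leg = hypotenuse/√2.
Leg = 22.48/√2 ≈ 22.48/1.41421 ≈ 15.8958

Each leg = 15.9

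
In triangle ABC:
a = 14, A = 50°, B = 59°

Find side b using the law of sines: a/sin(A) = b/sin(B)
a/sin(A) = b/sin(B)  ⇒  b = a·sin(B)/sin(A) = 14·sin(59°)/sin(50°)
sin(59°) ≈ 0.857167, sin(50°) ≈ 0.766044
b ≈ 14·0.857167/0.766044 ≈ 12.0003/0.766044 ≈ 15.6653

b = 15.67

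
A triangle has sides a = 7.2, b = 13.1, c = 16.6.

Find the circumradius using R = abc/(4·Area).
First find the area with Heron's formula.
s = (7.2 + 13.1 + 16.6)/2 = 18.45
Area = √(s(s−a)(s−b)(s−c)) = √(18.45·11.25·5.35·1.85) ≈ √2054.35 ≈ 45.3249
abc = 7.2·13.1·16.6 = 1565.712
R = abc/(4·Area) ≈ 1565.712/(4·45.3249) = 1565.712/181.3 ≈ 8.63604

R = 8.636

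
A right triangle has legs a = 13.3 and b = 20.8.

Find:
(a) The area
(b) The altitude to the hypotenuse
(a) The legs are perpendicular, so Area = ½·a·b = ½·13.3·20.8 = ½·276.64 = 138.32
(b) Hypotenuse c = √(a² + b²) = √(176.89 + 432.64) = √609.53 ≈ 24.6887
    Area = ½·c·h_c  ⇒  h_c = 2·Area/c = 276.64/24.6887 ≈ 11.2051

Area = 138.32, h_c = 11.21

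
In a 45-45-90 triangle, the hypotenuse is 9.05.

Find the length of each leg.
In a 45-45-90 triangle hypotenuse = leg·√2, so leg = hypotenuse/√2.
Leg = 9.05/√2 ≈ 9.05/1.41421 ≈ 6.39932

Each leg = 6.399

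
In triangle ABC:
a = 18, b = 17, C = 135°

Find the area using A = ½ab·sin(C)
A = ½·a·b·sin(C) = ½·18·17·sin(135°)
sin(135°) ≈ 0.707107
A ≈ ½·306·0.707107 = 153·0.707107 ≈ 108.187

Area = 108.2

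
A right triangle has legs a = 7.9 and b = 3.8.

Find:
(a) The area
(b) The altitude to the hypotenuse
(a) The legs are perpendicular, so Area = ½·a·b = ½·7.9·3.8 = ½·30.02 = 15.01
(b) Hypotenuse c = √(a² + b²) = √(62.41 + 14.44) = √76.85 ≈ 8.76641
    Area = ½·c·h_c  ⇒  h_c = 2·Area/c = 30.02/8.76641 ≈ 3.42443

Area = 15.01, h_c = 3.424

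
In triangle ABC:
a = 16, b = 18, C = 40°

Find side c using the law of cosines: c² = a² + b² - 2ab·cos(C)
c² = 16² + 18² − 2·16·18·cos(40°)
cos(40°) ≈ 0.766044
c² ≈ 256 + 324 − 576·(0.766044) ≈ 580 − 441.242 ≈ 138.758
c ≈ √138.758 ≈ 11.7796

c = 11.78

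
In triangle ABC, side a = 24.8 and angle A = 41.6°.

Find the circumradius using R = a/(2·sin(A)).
R = a/(2·sin(A)) = 24.8/(2·sin(41.6°))
sin(41.6°) ≈ 0.663926
R ≈ 24.8/(2·0.663926) = 24.8/1.32785 ≈ 18.6768

R = 18.68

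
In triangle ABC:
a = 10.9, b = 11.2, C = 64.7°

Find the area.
Two sides and the included angle (SAS): A = ½·a·b·sin(C) = ½·10.9·11.2·sin(64.7°)
sin(64.7°) ≈ 0.904083
A ≈ ½·122.08·0.904083 = 61.04·0.904083 ≈ 55.1852

Area = 55.19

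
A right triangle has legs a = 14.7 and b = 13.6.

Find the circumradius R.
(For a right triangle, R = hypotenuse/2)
Hypotenuse c = √(a² + b²) = √(216.09 + 184.96) = √401.05 ≈ 20.0262
R = c/2 ≈ 20.0262/2 ≈ 10.0131

R = 10.01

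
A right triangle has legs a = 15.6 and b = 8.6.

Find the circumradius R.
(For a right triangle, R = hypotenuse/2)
Hypotenuse c = √(a² + b²) = √(243.36 + 73.96) = √317.32 ≈ 17.8135
R = c/2 ≈ 17.8135/2 ≈ 8.90674

R = 8.907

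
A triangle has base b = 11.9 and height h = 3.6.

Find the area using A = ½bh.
A = ½·b·h = ½·11.9·3.6 = ½·42.84 = 21.42

Area = 21.42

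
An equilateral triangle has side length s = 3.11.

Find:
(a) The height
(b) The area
(a) The height splits the triangle into two 30-60-90 halves: h = s·√3/2 = 3.11·1.73205/2 ≈ 5.38668/2 ≈ 2.69334
(b) Area = (√3/4)·s² = (√3/4)·3.11² = (√3/4)·9.6721 ≈ 0.433013·9.6721 ≈ 4.18814

Height = 2.693, Area = 4.188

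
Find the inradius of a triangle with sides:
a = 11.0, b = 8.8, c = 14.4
r = Area/s where s is the semi-perimeter.
s = (11.0 + 8.8 + 14.4)/2 = 34.2/2 = 17.1
Area = √(s(s−a)(s−b)(s−c)) = √(17.1·6.1·8.3·2.7) ≈ √2337.59 ≈ 48.3486
r ≈ 48.3486/17.1 ≈ 2.8274

r = 2.827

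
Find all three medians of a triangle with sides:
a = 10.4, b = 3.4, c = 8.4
Median formula: m_a = ½√(2b² + 2c² − a²) (and cyclically). a² = 108.16, b² = 11.56, c² = 70.56.
m_a = ½√(2·11.56 + 2·70.56 − 108.16) = ½√56.08 ≈ ½·7.48866 ≈ 3.74433
m_b = ½√(2·108.16 + 2·70.56 − 11.56) = ½√345.88 ≈ ½·18.5978 ≈ 9.29892
m_c = ½√(2·108.16 + 2·11.56 − 70.56) = ½√168.88 ≈ ½·12.9954 ≈ 6.49769

m_a = 3.744, m_b = 9.299, m_c = 6.498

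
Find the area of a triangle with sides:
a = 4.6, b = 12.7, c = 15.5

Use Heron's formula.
s = (4.6 + 12.7 + 15.5)/2 = 32.8/2 = 16.4
s − a = 11.8, s − b = 3.7, s − c = 0.9
s(s−a)(s−b)(s−c) = 16.4·11.8·3.7·0.9 ≈ 644.422
Area = √644.422 ≈ 25.3855

Area = 25.39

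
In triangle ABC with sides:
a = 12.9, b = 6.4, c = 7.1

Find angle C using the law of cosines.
c² = a² + b² − 2ab·cos(C)  ⇒  cos(C) = (a² + b² − c²)/(2ab)
cos(C) = (12.9² + 6.4² − 7.1²)/(2·12.9·6.4) = (166.41 + 40.96 − 50.41)/165.12 = 156.96/165.12 ≈ 0.950581
C = arccos(0.950581) ≈ 18.0879°

C = 18.09°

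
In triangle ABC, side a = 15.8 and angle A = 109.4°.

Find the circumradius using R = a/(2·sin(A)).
R = a/(2·sin(A)) = 15.8/(2·sin(109.4°))
sin(109.4°) ≈ 0.943223
R ≈ 15.8/(2·0.943223) = 15.8/1.88645 ≈ 8.37554

R = 8.376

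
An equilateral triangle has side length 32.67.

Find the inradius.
r = Area/s with s the semi-perimeter.
Area = (√3/4)·32.67² = (√3/4)·1067.3289 ≈ 0.433013·1067.3289 ≈ 462.167
s = 3·32.67/2 = 49.005
r ≈ 462.167/49.005 ≈ 9.43102
(Equivalently r = side/(2√3) = 32.67/3.4641 ≈ 9.43102.)

r = 9.431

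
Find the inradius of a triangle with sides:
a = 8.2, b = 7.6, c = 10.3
r = Area/s where s is the semi-perimeter.
s = (8.2 + 7.6 + 10.3)/2 = 26.1/2 = 13.05
Area = √(s(s−a)(s−b)(s−c)) = √(13.05·4.85·5.45·2.75) ≈ √948.596 ≈ 30.7993
r ≈ 30.7993/13.05 ≈ 2.3601

r = 2.36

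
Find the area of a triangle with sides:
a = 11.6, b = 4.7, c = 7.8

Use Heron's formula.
s = (11.6 + 4.7 + 7.8)/2 = 24.1/2 = 12.05
s − a = 0.45, s − b = 7.35, s − c = 4.25
s(s−a)(s−b)(s−c) = 12.05·0.45·7.35·4.25 ≈ 169.385
Area = √169.385 ≈ 13.0148

Area = 13.01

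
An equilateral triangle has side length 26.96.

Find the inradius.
r = Area/s with s the semi-perimeter.
Area = (√3/4)·26.96² = (√3/4)·726.8416 ≈ 0.433013·726.8416 ≈ 314.732
s = 3·26.96/2 = 40.44
r ≈ 314.732/40.44 ≈ 7.78268
(Equivalently r = side/(2√3) = 26.96/3.4641 ≈ 7.78268.)

r = 7.783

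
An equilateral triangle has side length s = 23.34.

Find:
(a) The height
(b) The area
(a) The height splits the triangle into two 30-60-90 halves: h = s·√3/2 = 23.34·1.73205/2 ≈ 40.4261/2 ≈ 20.213
(b) Area = (√3/4)·s² = (√3/4)·23.34² = (√3/4)·544.7556 ≈ 0.433013·544.7556 ≈ 235.886

Height = 20.21, Area = 235.9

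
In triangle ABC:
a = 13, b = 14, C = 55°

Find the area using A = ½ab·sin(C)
A = ½·a·b·sin(C) = ½·13·14·sin(55°)
sin(55°) ≈ 0.819152
A ≈ ½·182·0.819152 = 91·0.819152 ≈ 74.5428

Area = 74.54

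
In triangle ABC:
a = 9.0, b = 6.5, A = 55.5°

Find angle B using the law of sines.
a/sin(A) = b/sin(B)  ⇒  sin(B) = b·sin(A)/a = 6.5·sin(55.5°)/9.0
sin(55.5°) ≈ 0.824126
sin(B) ≈ 6.5·0.824126/9.0 ≈ 5.35682/9.0 ≈ 0.595202
B = arcsin(0.595202) ≈ 36.5271°
(Since b ≤ a we need B ≤ A, so the obtuse alternative 180° − 36.5271° ≈ 143.473° is rejected.)

B = 36.53°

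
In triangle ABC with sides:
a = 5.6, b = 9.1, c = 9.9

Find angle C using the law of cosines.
c² = a² + b² − 2ab·cos(C)  ⇒  cos(C) = (a² + b² − c²)/(2ab)
cos(C) = (5.6² + 9.1² − 9.9²)/(2·5.6·9.1) = (31.36 + 82.81 − 98.01)/101.92 = 16.16/101.92 ≈ 0.158556
C = arccos(0.158556) ≈ 80.8769°

C = 80.88°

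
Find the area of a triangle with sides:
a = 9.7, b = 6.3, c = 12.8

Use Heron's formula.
s = (9.7 + 6.3 + 12.8)/2 = 28.8/2 = 14.4
s − a = 4.7, s − b = 8.1, s − c = 1.6
s(s−a)(s−b)(s−c) = 14.4·4.7·8.1·1.6 ≈ 877.133
Area = √877.133 ≈ 29.6164

Area = 29.62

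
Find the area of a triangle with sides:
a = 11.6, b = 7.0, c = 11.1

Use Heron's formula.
s = (11.6 + 7.0 + 11.1)/2 = 29.7/2 = 14.85
s − a = 3.25, s − b = 7.85, s − c = 3.75
s(s−a)(s−b)(s−c) = 14.85·3.25·7.85·3.75 ≈ 1420.73
Area = √1420.73 ≈ 37.6925

Area = 37.69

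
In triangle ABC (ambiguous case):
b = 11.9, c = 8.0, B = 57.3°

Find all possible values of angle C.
b/sin(B) = c/sin(C)  ⇒  sin(C) = c·sin(B)/b = 8.0·sin(57.3°)/11.9
sin(57.3°) ≈ 0.841511
sin(C) ≈ 8.0·0.841511/11.9 ≈ 6.73209/11.9 ≈ 0.565722
Candidate 1: C₁ = arcsin(0.565722) ≈ 34.4524°  →  A = 180° − 57.3° − 34.4524° ≈ 88.2476° > 0, valid
Candidate 2: C₂ = 180° − C₁ ≈ 145.548°  →  A = 180° − 57.3° − 145.548° ≈ -22.8476° ≤ 0, not a valid triangle

C = 34.45° (one solution)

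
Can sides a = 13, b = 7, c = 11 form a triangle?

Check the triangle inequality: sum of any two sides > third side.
a + b vs c: 13 + 7 = 20 > 11  ✓
a + c vs b: 13 + 11 = 24 > 7  ✓
b + c vs a: 7 + 11 = 18 > 13  ✓

Yes, triangle inequality satisfied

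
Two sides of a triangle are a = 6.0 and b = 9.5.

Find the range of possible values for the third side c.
Triangle inequality: |a − b| < c < a + b
|a − b| = |6.0 − 9.5| = 3.5
a + b = 6.0 + 9.5 = 15.5

3.5 < c < 15.5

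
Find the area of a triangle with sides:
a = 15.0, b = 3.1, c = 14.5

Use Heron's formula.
s = (15.0 + 3.1 + 14.5)/2 = 32.6/2 = 16.3
s − a = 1.3, s − b = 13.2, s − c = 1.8
s(s−a)(s−b)(s−c) = 16.3·1.3·13.2·1.8 ≈ 503.474
Area = √503.474 ≈ 22.4382

Area = 22.44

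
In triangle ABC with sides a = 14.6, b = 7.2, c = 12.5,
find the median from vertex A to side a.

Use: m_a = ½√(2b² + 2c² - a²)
m_a = ½√(2·7.2² + 2·12.5² − 14.6²) = ½√(2·51.84 + 2·156.25 − 213.16) = ½√(103.68 + 312.5 − 213.16) = ½√203.02
√203.02 ≈ 14.2485, so m_a ≈ 7.12425

m_a = 7.124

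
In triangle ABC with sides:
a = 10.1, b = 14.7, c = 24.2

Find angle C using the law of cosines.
c² = a² + b² − 2ab·cos(C)  ⇒  cos(C) = (a² + b² − c²)/(2ab)
cos(C) = (10.1² + 14.7² − 24.2²)/(2·10.1·14.7) = (102.01 + 216.09 − 585.64)/296.94 = -267.54/296.94 ≈ -0.90099
C = arccos(-0.90099) ≈ 154.289°

C = 154.3°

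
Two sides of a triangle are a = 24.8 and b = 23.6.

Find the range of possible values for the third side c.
Triangle inequality: |a − b| < c < a + b
|a − b| = |24.8 − 23.6| = 1.2
a + b = 24.8 + 23.6 = 48.4

1.2 < c < 48.4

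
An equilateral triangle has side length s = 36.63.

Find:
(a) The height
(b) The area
(a) The height splits the triangle into two 30-60-90 halves: h = s·√3/2 = 36.63·1.73205/2 ≈ 63.445/2 ≈ 31.7225
(b) Area = (√3/4)·s² = (√3/4)·36.63² = (√3/4)·1341.7569 ≈ 0.433013·1341.7569 ≈ 580.998

Height = 31.72, Area = 581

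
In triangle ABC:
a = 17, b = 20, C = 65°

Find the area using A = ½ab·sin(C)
A = ½·a·b·sin(C) = ½·17·20·sin(65°)
sin(65°) ≈ 0.906308
A ≈ ½·340·0.906308 = 170·0.906308 ≈ 154.072

Area = 154.1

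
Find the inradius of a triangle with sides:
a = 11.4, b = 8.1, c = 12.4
r = Area/s where s is the semi-perimeter.
s = (11.4 + 8.1 + 12.4)/2 = 31.9/2 = 15.95
Area = √(s(s−a)(s−b)(s−c)) = √(15.95·4.55·7.85·3.55) ≈ √2022.41 ≈ 44.9713
r ≈ 44.9713/15.95 ≈ 2.81951

r = 2.82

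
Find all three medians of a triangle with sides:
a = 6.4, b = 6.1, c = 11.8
Median formula: m_a = ½√(2b² + 2c² − a²) (and cyclically). a² = 40.96, b² = 37.21, c² = 139.24.
m_a = ½√(2·37.21 + 2·139.24 − 40.96) = ½√311.94 ≈ ½·17.6618 ≈ 8.83091
m_b = ½√(2·40.96 + 2·139.24 − 37.21) = ½√323.19 ≈ ½·17.9775 ≈ 8.98874
m_c = ½√(2·40.96 + 2·37.21 − 139.24) = ½√17.1 ≈ ½·4.13521 ≈ 2.06761

m_a = 8.831, m_b = 8.989, m_c = 2.068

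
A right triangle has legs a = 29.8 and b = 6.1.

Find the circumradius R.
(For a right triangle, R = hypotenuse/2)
Hypotenuse c = √(a² + b²) = √(888.04 + 37.21) = √925.25 ≈ 30.4179
R = c/2 ≈ 30.4179/2 ≈ 15.209

R = 15.21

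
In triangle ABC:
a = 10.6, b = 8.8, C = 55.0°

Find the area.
Two sides and the included angle (SAS): A = ½·a·b·sin(C) = ½·10.6·8.8·sin(55.0°)
sin(55.0°) ≈ 0.819152
A ≈ ½·93.28·0.819152 = 46.64·0.819152 ≈ 38.2053

Area = 38.21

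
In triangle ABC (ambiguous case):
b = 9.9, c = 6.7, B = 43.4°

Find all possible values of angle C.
b/sin(B) = c/sin(C)  ⇒  sin(C) = c·sin(B)/b = 6.7·sin(43.4°)/9.9
sin(43.4°) ≈ 0.687088
sin(C) ≈ 6.7·0.687088/9.9 ≈ 4.60349/9.9 ≈ 0.464999
Candidate 1: C₁ = arcsin(0.464999) ≈ 27.7101°  →  A = 180° − 43.4° − 27.7101° ≈ 108.89° > 0, valid
Candidate 2: C₂ = 180° − C₁ ≈ 152.29°  →  A = 180° − 43.4° − 152.29° ≈ -15.6899° ≤ 0, not a valid triangle

C = 27.71° (one solution)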